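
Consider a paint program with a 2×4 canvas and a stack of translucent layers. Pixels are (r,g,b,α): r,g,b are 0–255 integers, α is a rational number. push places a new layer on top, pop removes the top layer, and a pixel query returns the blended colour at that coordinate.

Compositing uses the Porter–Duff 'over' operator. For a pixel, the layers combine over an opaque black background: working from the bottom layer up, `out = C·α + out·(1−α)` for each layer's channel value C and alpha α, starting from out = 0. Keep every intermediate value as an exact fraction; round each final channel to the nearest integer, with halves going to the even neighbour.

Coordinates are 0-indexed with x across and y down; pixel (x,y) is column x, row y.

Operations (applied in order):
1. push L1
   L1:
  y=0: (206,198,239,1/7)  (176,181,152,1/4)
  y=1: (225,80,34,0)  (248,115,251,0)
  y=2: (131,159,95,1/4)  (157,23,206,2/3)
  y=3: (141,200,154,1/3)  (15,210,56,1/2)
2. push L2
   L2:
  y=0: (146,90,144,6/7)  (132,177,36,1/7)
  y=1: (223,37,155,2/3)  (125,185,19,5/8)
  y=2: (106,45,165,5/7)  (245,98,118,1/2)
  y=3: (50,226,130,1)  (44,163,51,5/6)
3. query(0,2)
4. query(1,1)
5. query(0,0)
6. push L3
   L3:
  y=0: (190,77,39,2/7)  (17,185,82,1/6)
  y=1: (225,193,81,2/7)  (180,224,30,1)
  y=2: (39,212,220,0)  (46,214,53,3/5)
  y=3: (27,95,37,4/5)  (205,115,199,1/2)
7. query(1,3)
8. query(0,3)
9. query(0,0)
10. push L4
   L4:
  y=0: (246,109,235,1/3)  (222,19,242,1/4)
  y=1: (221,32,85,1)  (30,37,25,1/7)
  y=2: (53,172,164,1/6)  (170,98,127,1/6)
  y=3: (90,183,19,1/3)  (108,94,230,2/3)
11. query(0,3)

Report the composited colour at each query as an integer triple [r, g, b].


at x=0,y=2 over L1,L2:
+L1 (α=1/4) → [131/4, 159/4, 95/4]
+L2 (α=5/7) → [1191/14, 87/2, 1745/14]
rounded: [85, 44, 125]

at x=1,y=1 over L1,L2:
after L1 α=0: [0, 0, 0]
after L2 α=5/8: [625/8, 925/8, 95/8]
= [78, 116, 12]

(0,0) stack=L1,L2; from [0,0,0]:
after L1 α=1/7: [206/7, 198/7, 239/7]
after L2 α=6/7: [6338/49, 3978/49, 6287/49]
= [129, 81, 128]

query (1,3) [L1,L2,L3] — begin 0,0,0
after L1 α=1/2: [15/2, 105, 28]
after L2 α=5/6: [455/12, 460/3, 283/6]
after L3 α=1/2: [2915/24, 805/6, 1477/12]
rounded: [121, 134, 123]

(0,3) stack=L1,L2,L3; from [0,0,0]:
L1 α=1/3: [47, 200/3, 154/3]
L2 α=1: [50, 226, 130]
L3 α=4/5: [158/5, 606/5, 278/5]
→ [32, 121, 56]

(0,0) stack=L1,L2,L3; from [0,0,0]:
+L1 (α=1/7) → [206/7, 198/7, 239/7]
+L2 (α=6/7) → [6338/49, 3978/49, 6287/49]
+L3 (α=2/7) → [50310/343, 27436/343, 35257/343]
→ [147, 80, 103]

at x=0,y=3 over L1,L2,L3,L4:
L1 α=1/3: [47, 200/3, 154/3]
L2 α=1: [50, 226, 130]
L3 α=4/5: [158/5, 606/5, 278/5]
L4 α=1/3: [766/15, 709/5, 217/5]
= [51, 142, 43]


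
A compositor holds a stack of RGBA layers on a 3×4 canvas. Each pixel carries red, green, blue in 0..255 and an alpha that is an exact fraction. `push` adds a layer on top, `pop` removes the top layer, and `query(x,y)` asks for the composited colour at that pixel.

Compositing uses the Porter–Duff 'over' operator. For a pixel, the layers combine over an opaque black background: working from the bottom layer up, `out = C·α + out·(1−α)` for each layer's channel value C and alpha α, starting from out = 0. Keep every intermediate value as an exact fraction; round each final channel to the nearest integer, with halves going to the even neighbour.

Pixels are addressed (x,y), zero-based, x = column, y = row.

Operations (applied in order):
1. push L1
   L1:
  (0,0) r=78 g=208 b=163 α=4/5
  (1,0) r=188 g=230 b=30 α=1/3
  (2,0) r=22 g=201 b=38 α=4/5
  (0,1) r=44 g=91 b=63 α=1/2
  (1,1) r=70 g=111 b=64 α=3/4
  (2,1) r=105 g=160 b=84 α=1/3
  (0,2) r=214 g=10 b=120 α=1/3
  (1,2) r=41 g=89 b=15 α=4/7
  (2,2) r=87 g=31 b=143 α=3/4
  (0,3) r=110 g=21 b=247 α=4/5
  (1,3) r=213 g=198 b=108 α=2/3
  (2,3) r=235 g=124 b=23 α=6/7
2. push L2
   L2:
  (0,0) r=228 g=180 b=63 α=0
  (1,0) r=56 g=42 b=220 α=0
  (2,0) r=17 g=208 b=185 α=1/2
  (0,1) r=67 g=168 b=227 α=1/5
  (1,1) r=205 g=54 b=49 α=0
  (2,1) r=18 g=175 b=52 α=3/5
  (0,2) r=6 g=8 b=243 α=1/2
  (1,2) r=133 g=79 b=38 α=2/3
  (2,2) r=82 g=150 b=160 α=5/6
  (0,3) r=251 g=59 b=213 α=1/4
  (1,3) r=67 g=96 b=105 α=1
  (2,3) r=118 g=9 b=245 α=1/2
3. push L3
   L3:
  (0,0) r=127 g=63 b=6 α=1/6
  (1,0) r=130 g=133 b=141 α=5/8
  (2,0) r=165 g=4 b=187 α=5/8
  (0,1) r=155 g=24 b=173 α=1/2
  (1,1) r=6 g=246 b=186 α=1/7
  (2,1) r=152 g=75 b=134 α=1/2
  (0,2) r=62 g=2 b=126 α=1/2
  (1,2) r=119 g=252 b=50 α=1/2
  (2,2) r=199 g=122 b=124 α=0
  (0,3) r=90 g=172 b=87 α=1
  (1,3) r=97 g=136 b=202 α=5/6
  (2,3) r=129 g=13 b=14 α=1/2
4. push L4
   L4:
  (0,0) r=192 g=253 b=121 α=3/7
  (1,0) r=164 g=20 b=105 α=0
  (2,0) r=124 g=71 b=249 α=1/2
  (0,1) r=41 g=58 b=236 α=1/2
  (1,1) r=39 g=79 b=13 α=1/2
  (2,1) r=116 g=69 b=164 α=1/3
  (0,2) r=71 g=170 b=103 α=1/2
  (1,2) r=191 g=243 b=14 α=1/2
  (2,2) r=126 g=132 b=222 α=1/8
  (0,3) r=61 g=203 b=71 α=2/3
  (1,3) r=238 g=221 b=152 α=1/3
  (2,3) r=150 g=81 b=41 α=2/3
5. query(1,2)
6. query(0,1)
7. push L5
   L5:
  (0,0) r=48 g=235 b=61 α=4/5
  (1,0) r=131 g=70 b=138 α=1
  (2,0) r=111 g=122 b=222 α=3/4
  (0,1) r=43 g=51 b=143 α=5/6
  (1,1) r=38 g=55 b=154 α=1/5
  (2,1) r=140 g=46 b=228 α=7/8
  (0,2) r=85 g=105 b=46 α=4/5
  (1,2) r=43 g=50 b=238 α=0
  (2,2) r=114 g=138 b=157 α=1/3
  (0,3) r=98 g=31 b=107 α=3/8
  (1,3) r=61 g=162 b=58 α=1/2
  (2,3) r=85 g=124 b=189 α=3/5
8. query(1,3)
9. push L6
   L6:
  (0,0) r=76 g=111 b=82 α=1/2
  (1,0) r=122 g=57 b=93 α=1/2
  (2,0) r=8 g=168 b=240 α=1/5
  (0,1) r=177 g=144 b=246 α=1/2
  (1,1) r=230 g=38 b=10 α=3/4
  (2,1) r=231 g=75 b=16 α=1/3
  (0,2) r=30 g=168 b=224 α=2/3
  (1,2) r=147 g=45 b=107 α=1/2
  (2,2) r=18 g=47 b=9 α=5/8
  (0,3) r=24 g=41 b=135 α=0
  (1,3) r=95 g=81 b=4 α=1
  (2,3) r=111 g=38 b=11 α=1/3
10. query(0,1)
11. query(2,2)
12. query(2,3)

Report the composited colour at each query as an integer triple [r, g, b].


(1,2) stack=L1,L2,L3,L4; from [0,0,0]:
+L1 (α=4/7) → [164/7, 356/7, 60/7]
+L2 (α=2/3) → [2026/21, 1462/21, 592/21]
+L3 (α=1/2) → [4525/42, 3377/21, 821/21]
+L4 (α=1/2) → [12547/84, 4240/21, 1115/42]
= [149, 202, 27]

at x=0,y=1 over L1,L2,L3,L4:
after L1 α=1/2: [22, 91/2, 63/2]
after L2 α=1/5: [31, 70, 353/5]
after L3 α=1/2: [93, 47, 609/5]
after L4 α=1/2: [67, 105/2, 1789/10]
rounded: [67, 52, 179]

(1,3) stack=L1,L2,L3,L4,L5; from [0,0,0]:
L1 α=2/3: [142, 132, 72]
L2 α=1: [67, 96, 105]
L3 α=5/6: [92, 388/3, 1115/6]
L4 α=1/3: [422/3, 1439/9, 1571/9]
L5 α=1/2: [605/6, 2897/18, 2093/18]
→ [101, 161, 116]

at x=0,y=1 over L1,L2,L3,L4,L5,L6:
+L1 (α=1/2) → [22, 91/2, 63/2]
+L2 (α=1/5) → [31, 70, 353/5]
+L3 (α=1/2) → [93, 47, 609/5]
+L4 (α=1/2) → [67, 105/2, 1789/10]
+L5 (α=5/6) → [47, 205/4, 8939/60]
+L6 (α=1/2) → [112, 781/8, 23699/120]
= [112, 98, 197]

(2,2) stack=L1,L2,L3,L4,L5,L6; from [0,0,0]:
L1 α=3/4: [261/4, 93/4, 429/4]
L2 α=5/6: [1901/24, 1031/8, 3629/24]
L3 α=0: [1901/24, 1031/8, 3629/24]
L4 α=1/8: [16331/192, 8273/64, 30731/192]
L5 α=1/3: [27275/288, 12689/96, 45803/288]
L6 α=5/8: [35915/768, 20209/256, 50123/768]
→ [47, 79, 65]

(2,3) stack=L1,L2,L3,L4,L5,L6; from [0,0,0]:
L1 α=6/7: [1410/7, 744/7, 138/7]
L2 α=1/2: [1118/7, 807/14, 1853/14]
L3 α=1/2: [2021/14, 989/28, 2049/28]
L4 α=2/3: [6221/42, 5525/84, 4345/84]
L5 α=3/5: [11576/105, 21149/210, 28159/210]
L6 α=1/3: [34807/315, 25139/315, 29314/315]
= [110, 80, 93]


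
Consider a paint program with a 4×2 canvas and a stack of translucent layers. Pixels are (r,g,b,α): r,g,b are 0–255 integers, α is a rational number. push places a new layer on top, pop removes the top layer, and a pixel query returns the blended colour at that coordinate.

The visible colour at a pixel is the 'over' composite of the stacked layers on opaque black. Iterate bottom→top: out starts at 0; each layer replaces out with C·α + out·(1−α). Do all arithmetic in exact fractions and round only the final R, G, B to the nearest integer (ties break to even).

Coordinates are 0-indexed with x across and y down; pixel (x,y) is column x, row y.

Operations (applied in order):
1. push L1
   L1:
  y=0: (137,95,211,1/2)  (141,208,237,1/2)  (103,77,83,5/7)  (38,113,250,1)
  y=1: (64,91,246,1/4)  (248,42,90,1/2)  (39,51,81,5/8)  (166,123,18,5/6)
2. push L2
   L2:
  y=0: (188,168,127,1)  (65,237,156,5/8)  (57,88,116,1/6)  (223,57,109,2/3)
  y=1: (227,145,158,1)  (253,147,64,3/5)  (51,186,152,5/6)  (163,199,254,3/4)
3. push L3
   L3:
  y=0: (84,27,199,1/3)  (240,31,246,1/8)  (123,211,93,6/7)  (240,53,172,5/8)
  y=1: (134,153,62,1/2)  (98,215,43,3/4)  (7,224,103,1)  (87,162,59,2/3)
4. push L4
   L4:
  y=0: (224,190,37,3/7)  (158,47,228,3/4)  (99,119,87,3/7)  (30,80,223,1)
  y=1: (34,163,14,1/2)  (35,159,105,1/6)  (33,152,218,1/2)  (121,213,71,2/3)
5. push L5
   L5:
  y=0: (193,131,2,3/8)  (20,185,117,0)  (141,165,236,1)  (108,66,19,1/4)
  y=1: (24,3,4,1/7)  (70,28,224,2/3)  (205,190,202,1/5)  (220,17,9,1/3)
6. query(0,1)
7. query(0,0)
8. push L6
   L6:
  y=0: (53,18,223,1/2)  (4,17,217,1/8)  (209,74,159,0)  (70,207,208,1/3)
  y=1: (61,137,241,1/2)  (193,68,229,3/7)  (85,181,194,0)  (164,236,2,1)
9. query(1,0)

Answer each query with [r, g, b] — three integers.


at x=0,y=1 over L1,L2,L3,L4,L5:
+L1 (α=1/4) → [16, 91/4, 123/2]
+L2 (α=1) → [227, 145, 158]
+L3 (α=1/2) → [361/2, 149, 110]
+L4 (α=1/2) → [429/4, 156, 62]
+L5 (α=1/7) → [1335/14, 939/7, 376/7]
→ [95, 134, 54]

(0,0) stack=L1,L2,L3,L4,L5; from [0,0,0]:
+L1 (α=1/2) → [137/2, 95/2, 211/2]
+L2 (α=1) → [188, 168, 127]
+L3 (α=1/3) → [460/3, 121, 151]
+L4 (α=3/7) → [3856/21, 1054/7, 715/7]
+L5 (α=3/8) → [31439/168, 8021/56, 3617/56]
→ [187, 143, 65]

query (1,0) [L1,L2,L3,L4,L5,L6] — begin 0,0,0
+L1 (α=1/2) → [141/2, 104, 237/2]
+L2 (α=5/8) → [1073/16, 1497/8, 2271/16]
+L3 (α=1/8) → [11351/128, 10727/64, 19833/128]
+L4 (α=3/4) → [72023/512, 19751/256, 107385/512]
+L5 (α=0) → [72023/512, 19751/256, 107385/512]
+L6 (α=1/8) → [506209/4096, 142609/2048, 862799/4096]
= [124, 70, 211]


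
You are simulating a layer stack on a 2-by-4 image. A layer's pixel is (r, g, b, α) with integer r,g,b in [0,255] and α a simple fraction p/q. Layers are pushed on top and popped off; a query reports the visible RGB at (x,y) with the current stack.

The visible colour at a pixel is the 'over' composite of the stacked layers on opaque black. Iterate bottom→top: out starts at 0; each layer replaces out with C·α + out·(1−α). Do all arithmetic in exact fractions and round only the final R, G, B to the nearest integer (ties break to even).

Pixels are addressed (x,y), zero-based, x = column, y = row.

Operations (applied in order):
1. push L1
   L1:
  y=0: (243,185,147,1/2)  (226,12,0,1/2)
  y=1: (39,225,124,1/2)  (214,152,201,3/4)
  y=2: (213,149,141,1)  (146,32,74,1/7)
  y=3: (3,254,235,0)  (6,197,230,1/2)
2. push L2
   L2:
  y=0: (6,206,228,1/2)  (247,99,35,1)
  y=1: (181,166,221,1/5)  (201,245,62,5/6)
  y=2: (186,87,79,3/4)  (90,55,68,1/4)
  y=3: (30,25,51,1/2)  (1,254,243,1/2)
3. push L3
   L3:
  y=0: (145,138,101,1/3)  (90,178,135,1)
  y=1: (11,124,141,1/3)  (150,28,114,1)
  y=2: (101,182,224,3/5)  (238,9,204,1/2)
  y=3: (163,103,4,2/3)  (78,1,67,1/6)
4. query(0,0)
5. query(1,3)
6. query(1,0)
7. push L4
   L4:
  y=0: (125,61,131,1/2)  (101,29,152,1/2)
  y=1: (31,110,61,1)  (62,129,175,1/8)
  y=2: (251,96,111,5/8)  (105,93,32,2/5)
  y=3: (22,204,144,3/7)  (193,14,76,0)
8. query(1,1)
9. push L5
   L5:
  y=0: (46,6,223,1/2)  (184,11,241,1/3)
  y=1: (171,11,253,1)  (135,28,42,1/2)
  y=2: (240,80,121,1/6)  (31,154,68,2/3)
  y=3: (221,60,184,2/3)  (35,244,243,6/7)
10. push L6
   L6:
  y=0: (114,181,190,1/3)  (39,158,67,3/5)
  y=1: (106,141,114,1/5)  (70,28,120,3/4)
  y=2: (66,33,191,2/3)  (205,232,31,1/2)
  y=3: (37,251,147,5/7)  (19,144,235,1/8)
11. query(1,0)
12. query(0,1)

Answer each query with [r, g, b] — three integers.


at x=0,y=0 over L1,L2,L3:
L1 α=1/2: [243/2, 185/2, 147/2]
L2 α=1/2: [255/4, 597/4, 603/4]
L3 α=1/3: [545/6, 291/2, 805/6]
= [91, 146, 134]

query (1,3) [L1,L2,L3] — begin 0,0,0
L1 α=1/2: [3, 197/2, 115]
L2 α=1/2: [2, 705/4, 179]
L3 α=1/6: [44/3, 3529/24, 481/3]
= [15, 147, 160]

query (1,0) [L1,L2,L3] — begin 0,0,0
L1 α=1/2: [113, 6, 0]
L2 α=1: [247, 99, 35]
L3 α=1: [90, 178, 135]
rounded: [90, 178, 135]

(1,1) stack=L1,L2,L3,L4; from [0,0,0]:
after L1 α=3/4: [321/2, 114, 603/4]
after L2 α=5/6: [777/4, 1339/6, 1843/24]
after L3 α=1: [150, 28, 114]
after L4 α=1/8: [139, 325/8, 973/8]
= [139, 41, 122]

(1,0) stack=L1,L2,L3,L4,L5,L6; from [0,0,0]:
+L1 (α=1/2) → [113, 6, 0]
+L2 (α=1) → [247, 99, 35]
+L3 (α=1) → [90, 178, 135]
+L4 (α=1/2) → [191/2, 207/2, 287/2]
+L5 (α=1/3) → [125, 218/3, 176]
+L6 (α=3/5) → [367/5, 1858/15, 553/5]
= [73, 124, 111]

query (0,1) [L1,L2,L3,L4,L5,L6] — begin 0,0,0
after L1 α=1/2: [39/2, 225/2, 62]
after L2 α=1/5: [259/5, 616/5, 469/5]
after L3 α=1/3: [191/5, 1852/15, 1643/15]
after L4 α=1: [31, 110, 61]
after L5 α=1: [171, 11, 253]
after L6 α=1/5: [158, 37, 1126/5]
= [158, 37, 225]


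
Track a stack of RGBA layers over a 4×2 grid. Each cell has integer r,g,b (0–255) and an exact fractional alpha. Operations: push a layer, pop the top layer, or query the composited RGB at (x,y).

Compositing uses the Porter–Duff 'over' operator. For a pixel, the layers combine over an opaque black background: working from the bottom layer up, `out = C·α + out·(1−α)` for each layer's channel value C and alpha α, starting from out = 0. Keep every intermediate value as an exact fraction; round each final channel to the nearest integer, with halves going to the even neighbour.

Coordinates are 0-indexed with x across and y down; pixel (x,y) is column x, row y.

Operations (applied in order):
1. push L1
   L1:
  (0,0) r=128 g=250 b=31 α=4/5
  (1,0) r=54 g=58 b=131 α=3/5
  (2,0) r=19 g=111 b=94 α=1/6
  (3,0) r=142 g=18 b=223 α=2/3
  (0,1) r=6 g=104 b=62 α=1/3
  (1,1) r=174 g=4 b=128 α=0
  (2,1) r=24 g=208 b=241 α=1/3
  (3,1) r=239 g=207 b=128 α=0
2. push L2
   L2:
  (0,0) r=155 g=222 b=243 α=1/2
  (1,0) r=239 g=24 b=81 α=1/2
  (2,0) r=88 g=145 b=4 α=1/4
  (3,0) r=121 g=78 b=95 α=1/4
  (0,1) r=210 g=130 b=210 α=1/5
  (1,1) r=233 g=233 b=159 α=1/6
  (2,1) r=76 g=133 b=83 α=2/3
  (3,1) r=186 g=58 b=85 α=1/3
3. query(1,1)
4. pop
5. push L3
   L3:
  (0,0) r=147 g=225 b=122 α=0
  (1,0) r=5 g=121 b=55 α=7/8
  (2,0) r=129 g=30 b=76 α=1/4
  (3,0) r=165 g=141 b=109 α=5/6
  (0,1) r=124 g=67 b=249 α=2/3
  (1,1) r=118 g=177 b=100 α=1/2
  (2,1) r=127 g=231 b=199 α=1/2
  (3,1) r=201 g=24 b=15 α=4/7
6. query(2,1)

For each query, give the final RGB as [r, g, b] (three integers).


query (1,1) [L1,L2] — begin 0,0,0
+L1 (α=0) → [0, 0, 0]
+L2 (α=1/6) → [233/6, 233/6, 53/2]
→ [39, 39, 26]

at x=2,y=1 over L1,L3:
+L1 (α=1/3) → [8, 208/3, 241/3]
+L3 (α=1/2) → [135/2, 901/6, 419/3]
rounded: [68, 150, 140]


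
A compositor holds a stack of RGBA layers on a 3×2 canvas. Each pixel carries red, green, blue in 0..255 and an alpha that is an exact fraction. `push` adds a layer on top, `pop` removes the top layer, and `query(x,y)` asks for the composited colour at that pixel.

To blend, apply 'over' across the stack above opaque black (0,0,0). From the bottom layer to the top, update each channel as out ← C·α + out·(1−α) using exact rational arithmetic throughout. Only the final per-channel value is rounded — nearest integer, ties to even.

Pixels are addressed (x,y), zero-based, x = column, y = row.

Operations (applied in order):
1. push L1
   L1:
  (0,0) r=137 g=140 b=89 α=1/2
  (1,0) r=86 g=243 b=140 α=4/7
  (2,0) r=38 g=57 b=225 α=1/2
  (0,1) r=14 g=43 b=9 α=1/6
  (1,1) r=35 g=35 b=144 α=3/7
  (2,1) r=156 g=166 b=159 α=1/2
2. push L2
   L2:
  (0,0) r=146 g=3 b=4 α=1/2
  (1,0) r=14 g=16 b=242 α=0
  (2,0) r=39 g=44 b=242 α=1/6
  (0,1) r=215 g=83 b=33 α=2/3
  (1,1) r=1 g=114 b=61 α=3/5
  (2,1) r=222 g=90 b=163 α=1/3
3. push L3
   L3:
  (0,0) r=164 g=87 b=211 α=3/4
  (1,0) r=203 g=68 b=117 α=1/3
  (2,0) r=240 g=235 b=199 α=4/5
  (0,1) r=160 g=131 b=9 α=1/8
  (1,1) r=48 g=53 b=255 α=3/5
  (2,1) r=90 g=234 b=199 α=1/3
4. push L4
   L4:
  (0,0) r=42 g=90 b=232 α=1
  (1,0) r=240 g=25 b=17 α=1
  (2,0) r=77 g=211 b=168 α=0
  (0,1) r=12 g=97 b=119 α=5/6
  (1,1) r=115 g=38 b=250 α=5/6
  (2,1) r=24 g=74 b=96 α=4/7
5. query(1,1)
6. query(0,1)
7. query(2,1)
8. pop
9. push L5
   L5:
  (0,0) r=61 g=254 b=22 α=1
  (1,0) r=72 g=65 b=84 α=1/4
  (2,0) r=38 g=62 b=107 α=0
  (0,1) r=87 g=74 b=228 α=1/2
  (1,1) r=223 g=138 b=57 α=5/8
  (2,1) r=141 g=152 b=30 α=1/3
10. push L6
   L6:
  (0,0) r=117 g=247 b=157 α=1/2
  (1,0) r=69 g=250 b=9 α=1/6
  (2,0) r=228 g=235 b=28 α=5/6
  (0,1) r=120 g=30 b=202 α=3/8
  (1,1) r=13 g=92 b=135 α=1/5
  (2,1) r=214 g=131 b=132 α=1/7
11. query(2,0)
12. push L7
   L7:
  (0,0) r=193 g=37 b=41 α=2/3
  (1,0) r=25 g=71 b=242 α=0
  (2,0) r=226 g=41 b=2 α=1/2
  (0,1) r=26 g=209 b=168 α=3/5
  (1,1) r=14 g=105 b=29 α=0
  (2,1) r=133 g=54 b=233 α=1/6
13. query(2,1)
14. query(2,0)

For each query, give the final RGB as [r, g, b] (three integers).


query (1,1) [L1,L2,L3,L4] — begin 0,0,0
after L1 α=3/7: [15, 15, 432/7]
after L2 α=3/5: [33/5, 372/5, 429/7]
after L3 α=3/5: [786/25, 1539/25, 6213/35]
after L4 α=5/6: [15161/150, 6289/150, 49963/210]
→ [101, 42, 238]

(0,1) stack=L1,L2,L3,L4; from [0,0,0]:
L1 α=1/6: [7/3, 43/6, 3/2]
L2 α=2/3: [1297/9, 1039/18, 45/2]
L3 α=1/8: [10519/72, 9631/144, 333/16]
L4 α=5/6: [14839/432, 79471/864, 9853/96]
rounded: [34, 92, 103]

at x=2,y=1 over L1,L2,L3,L4:
+L1 (α=1/2) → [78, 83, 159/2]
+L2 (α=1/3) → [126, 256/3, 322/3]
+L3 (α=1/3) → [114, 1214/9, 1241/9]
+L4 (α=4/7) → [438/7, 2102/21, 2393/21]
→ [63, 100, 114]

query (2,0) [L1,L2,L3,L5,L6] — begin 0,0,0
+L1 (α=1/2) → [19, 57/2, 225/2]
+L2 (α=1/6) → [67/3, 373/12, 1609/12]
+L3 (α=4/5) → [2947/15, 11653/60, 11161/60]
+L5 (α=0) → [2947/15, 11653/60, 11161/60]
+L6 (α=5/6) → [20047/90, 82153/360, 19561/360]
→ [223, 228, 54]

at x=2,y=1 over L1,L2,L3,L5,L6,L7:
L1 α=1/2: [78, 83, 159/2]
L2 α=1/3: [126, 256/3, 322/3]
L3 α=1/3: [114, 1214/9, 1241/9]
L5 α=1/3: [123, 3796/27, 2752/27]
L6 α=1/7: [136, 1253/9, 956/9]
L7 α=1/6: [271/2, 6751/54, 6877/54]
→ [136, 125, 127]

(2,0) stack=L1,L2,L3,L5,L6,L7; from [0,0,0]:
+L1 (α=1/2) → [19, 57/2, 225/2]
+L2 (α=1/6) → [67/3, 373/12, 1609/12]
+L3 (α=4/5) → [2947/15, 11653/60, 11161/60]
+L5 (α=0) → [2947/15, 11653/60, 11161/60]
+L6 (α=5/6) → [20047/90, 82153/360, 19561/360]
+L7 (α=1/2) → [40387/180, 96913/720, 20281/720]
rounded: [224, 135, 28]


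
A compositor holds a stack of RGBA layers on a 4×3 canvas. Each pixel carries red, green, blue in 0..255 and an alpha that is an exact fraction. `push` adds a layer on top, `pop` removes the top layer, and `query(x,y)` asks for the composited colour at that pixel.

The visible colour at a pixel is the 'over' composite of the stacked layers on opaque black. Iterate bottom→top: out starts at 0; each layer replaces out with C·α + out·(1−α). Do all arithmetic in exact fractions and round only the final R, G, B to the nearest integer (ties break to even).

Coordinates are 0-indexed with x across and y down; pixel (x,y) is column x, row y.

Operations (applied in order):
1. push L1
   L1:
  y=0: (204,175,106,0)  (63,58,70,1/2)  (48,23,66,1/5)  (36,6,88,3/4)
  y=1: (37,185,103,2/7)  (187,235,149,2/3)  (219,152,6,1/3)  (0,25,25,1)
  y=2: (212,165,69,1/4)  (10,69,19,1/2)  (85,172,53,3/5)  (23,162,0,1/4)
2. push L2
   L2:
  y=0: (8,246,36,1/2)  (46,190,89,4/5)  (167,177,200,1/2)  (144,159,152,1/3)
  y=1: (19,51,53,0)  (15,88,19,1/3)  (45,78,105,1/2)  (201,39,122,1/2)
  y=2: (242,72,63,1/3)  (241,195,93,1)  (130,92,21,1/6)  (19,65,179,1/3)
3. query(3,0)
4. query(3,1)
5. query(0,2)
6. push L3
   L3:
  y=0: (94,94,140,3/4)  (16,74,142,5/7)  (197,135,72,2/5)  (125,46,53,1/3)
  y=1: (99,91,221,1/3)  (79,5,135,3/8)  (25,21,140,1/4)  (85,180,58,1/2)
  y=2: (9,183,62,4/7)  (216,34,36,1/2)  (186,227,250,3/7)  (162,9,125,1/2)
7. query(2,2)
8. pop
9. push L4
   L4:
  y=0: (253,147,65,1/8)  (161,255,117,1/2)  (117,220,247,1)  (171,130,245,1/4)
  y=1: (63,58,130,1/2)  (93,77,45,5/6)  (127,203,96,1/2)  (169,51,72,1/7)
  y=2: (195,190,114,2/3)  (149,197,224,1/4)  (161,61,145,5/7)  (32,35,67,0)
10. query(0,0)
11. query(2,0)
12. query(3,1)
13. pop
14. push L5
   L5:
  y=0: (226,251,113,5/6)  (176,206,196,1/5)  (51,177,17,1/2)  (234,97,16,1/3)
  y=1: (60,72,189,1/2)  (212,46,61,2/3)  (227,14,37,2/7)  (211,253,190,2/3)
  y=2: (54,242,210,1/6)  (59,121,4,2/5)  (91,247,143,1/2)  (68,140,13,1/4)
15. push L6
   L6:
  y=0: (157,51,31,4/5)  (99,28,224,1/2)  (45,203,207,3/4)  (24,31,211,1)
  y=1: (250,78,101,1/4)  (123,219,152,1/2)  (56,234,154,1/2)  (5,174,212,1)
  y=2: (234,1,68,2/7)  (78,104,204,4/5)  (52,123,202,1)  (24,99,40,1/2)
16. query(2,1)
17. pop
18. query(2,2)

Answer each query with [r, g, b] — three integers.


query (3,0) [L1,L2] — begin 0,0,0
L1 α=3/4: [27, 9/2, 66]
L2 α=1/3: [66, 56, 284/3]
→ [66, 56, 95]

at x=3,y=1 over L1,L2:
L1 α=1: [0, 25, 25]
L2 α=1/2: [201/2, 32, 147/2]
→ [100, 32, 74]

query (0,2) [L1,L2] — begin 0,0,0
L1 α=1/4: [53, 165/4, 69/4]
L2 α=1/3: [116, 103/2, 65/2]
= [116, 52, 32]

query (2,2) [L1,L2,L3] — begin 0,0,0
after L1 α=3/5: [51, 516/5, 159/5]
after L2 α=1/6: [385/6, 304/3, 30]
after L3 α=3/7: [2444/21, 3259/21, 870/7]
rounded: [116, 155, 124]

at x=0,y=0 over L1,L2,L4:
+L1 (α=0) → [0, 0, 0]
+L2 (α=1/2) → [4, 123, 18]
+L4 (α=1/8) → [281/8, 126, 191/8]
→ [35, 126, 24]

(2,0) stack=L1,L2,L4; from [0,0,0]:
after L1 α=1/5: [48/5, 23/5, 66/5]
after L2 α=1/2: [883/10, 454/5, 533/5]
after L4 α=1: [117, 220, 247]
= [117, 220, 247]

query (3,1) [L1,L2,L4] — begin 0,0,0
L1 α=1: [0, 25, 25]
L2 α=1/2: [201/2, 32, 147/2]
L4 α=1/7: [772/7, 243/7, 513/7]
→ [110, 35, 73]

query (2,1) [L1,L2,L5,L6] — begin 0,0,0
+L1 (α=1/3) → [73, 152/3, 2]
+L2 (α=1/2) → [59, 193/3, 107/2]
+L5 (α=2/7) → [107, 1049/21, 683/14]
+L6 (α=1/2) → [163/2, 5963/42, 2839/28]
rounded: [82, 142, 101]

(2,2) stack=L1,L2,L5; from [0,0,0]:
after L1 α=3/5: [51, 516/5, 159/5]
after L2 α=1/6: [385/6, 304/3, 30]
after L5 α=1/2: [931/12, 1045/6, 173/2]
= [78, 174, 86]


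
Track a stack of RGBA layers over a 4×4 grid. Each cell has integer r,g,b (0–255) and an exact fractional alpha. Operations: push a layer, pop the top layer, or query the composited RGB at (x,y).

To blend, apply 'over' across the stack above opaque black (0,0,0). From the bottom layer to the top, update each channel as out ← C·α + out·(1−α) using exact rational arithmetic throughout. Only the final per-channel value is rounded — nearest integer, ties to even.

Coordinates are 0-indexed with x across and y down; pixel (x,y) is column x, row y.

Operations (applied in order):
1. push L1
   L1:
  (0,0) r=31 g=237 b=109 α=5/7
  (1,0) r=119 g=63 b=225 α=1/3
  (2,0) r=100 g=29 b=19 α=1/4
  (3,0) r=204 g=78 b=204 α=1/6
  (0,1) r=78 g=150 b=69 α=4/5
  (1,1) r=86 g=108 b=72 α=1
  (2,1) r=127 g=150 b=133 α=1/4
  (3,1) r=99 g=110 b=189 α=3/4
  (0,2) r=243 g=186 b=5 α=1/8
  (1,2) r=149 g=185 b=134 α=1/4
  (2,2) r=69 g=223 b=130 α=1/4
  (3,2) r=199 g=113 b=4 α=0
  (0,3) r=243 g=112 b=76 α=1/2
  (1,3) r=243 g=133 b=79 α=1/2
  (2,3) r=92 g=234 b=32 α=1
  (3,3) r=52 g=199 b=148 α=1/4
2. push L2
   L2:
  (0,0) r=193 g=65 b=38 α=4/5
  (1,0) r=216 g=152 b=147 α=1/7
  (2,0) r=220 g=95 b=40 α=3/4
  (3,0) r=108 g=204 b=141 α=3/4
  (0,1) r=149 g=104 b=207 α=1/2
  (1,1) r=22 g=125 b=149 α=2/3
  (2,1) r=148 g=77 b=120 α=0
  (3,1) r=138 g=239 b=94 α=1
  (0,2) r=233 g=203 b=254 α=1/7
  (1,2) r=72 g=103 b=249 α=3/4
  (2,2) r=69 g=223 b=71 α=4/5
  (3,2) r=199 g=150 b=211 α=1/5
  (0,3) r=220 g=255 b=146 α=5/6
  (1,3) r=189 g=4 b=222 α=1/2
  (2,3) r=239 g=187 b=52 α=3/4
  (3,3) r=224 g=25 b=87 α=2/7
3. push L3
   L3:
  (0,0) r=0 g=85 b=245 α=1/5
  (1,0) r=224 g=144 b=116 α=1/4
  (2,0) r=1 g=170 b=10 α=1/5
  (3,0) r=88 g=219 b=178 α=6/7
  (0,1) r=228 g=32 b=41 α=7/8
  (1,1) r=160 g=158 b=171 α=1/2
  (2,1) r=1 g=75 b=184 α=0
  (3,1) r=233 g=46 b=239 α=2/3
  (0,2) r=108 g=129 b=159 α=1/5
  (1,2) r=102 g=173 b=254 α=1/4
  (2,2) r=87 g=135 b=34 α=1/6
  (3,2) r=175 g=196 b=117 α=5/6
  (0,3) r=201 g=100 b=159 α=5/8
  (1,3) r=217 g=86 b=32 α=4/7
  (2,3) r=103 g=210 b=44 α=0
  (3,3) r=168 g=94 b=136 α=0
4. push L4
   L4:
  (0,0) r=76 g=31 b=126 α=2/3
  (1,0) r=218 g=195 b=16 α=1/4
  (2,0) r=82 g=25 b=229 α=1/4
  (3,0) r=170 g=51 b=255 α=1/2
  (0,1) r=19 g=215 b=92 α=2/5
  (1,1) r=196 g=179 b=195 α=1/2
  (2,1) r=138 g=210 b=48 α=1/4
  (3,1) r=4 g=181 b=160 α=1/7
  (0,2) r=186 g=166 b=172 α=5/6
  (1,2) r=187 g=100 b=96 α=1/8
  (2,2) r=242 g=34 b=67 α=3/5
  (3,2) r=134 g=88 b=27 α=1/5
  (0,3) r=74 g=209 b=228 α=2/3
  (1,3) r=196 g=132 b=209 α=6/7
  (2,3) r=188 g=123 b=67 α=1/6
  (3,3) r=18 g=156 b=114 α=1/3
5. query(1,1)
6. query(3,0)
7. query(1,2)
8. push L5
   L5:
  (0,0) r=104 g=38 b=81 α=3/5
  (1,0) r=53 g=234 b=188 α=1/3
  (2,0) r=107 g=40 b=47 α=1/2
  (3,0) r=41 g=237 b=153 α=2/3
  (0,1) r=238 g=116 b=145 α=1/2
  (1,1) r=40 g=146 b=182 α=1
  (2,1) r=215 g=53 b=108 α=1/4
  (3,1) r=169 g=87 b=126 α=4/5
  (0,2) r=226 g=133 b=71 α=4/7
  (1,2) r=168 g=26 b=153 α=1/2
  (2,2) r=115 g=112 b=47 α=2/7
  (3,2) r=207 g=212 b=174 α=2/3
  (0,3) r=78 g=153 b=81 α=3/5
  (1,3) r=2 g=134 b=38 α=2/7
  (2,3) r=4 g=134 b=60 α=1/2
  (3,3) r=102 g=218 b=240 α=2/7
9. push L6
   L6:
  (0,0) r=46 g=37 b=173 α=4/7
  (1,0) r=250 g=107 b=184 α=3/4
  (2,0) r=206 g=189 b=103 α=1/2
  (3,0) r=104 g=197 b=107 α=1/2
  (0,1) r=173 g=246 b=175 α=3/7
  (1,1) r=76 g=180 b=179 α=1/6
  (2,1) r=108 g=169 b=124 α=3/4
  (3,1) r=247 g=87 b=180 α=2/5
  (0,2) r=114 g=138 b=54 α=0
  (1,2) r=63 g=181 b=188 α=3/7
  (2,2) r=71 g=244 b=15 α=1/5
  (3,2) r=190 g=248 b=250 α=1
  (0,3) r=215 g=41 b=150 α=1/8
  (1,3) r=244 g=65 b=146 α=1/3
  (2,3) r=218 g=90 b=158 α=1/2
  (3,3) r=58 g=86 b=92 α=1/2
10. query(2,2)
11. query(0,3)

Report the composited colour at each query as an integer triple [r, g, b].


at x=1,y=1 over L1,L2,L3,L4:
+L1 (α=1) → [86, 108, 72]
+L2 (α=2/3) → [130/3, 358/3, 370/3]
+L3 (α=1/2) → [305/3, 416/3, 883/6]
+L4 (α=1/2) → [893/6, 953/6, 2053/12]
→ [149, 159, 171]

(3,0) stack=L1,L2,L3,L4; from [0,0,0]:
after L1 α=1/6: [34, 13, 34]
after L2 α=3/4: [179/2, 625/4, 457/4]
after L3 α=6/7: [1235/14, 5881/28, 4729/28]
after L4 α=1/2: [3615/28, 7309/56, 11869/56]
= [129, 131, 212]

query (1,2) [L1,L2,L3,L4] — begin 0,0,0
+L1 (α=1/4) → [149/4, 185/4, 67/2]
+L2 (α=3/4) → [1013/16, 1421/16, 1561/8]
+L3 (α=1/4) → [4671/64, 7031/64, 6715/32]
+L4 (α=1/8) → [44665/512, 55617/512, 50077/256]
rounded: [87, 109, 196]

at x=2,y=2 over L1,L2,L3,L4,L5,L6:
+L1 (α=1/4) → [69/4, 223/4, 65/2]
+L2 (α=4/5) → [1173/20, 3791/20, 633/10]
+L3 (α=1/6) → [507/8, 4331/24, 701/12]
+L4 (α=3/5) → [3411/20, 1111/12, 1907/30]
+L5 (α=2/7) → [4331/28, 8243/84, 353/6]
+L6 (α=1/5) → [4828/35, 13367/105, 751/15]
= [138, 127, 50]

(0,3) stack=L1,L2,L3,L4,L5,L6; from [0,0,0]:
+L1 (α=1/2) → [243/2, 56, 38]
+L2 (α=5/6) → [2443/12, 1331/6, 128]
+L3 (α=5/8) → [6463/32, 2331/16, 1179/8]
+L4 (α=2/3) → [3733/32, 9019/48, 1609/8]
+L5 (α=3/5) → [7477/80, 4007/24, 2581/20]
+L6 (α=1/8) → [69539/640, 29033/192, 21067/160]
→ [109, 151, 132]


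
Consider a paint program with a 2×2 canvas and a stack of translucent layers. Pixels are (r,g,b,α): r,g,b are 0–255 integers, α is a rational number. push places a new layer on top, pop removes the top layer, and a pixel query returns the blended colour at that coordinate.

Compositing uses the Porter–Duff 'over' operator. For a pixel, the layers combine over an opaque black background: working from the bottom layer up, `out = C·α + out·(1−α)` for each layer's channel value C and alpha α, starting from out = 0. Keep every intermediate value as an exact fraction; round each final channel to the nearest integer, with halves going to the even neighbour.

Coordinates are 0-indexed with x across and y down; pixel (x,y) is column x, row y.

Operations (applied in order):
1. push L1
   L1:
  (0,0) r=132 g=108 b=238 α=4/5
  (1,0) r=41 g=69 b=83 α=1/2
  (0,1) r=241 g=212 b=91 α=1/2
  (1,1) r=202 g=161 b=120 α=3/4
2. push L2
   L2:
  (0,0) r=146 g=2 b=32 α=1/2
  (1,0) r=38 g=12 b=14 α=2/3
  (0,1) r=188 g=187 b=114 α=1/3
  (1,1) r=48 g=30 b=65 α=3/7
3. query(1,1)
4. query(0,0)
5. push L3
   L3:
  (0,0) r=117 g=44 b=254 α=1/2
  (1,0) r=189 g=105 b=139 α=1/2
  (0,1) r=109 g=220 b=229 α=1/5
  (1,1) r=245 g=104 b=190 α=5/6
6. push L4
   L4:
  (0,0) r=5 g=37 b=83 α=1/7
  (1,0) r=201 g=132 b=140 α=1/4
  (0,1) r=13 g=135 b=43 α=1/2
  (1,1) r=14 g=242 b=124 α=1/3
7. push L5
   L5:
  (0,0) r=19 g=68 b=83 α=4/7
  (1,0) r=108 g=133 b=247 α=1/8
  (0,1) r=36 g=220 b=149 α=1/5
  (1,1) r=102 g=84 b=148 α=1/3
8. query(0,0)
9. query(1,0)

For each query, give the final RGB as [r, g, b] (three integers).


query (1,1) [L1,L2] — begin 0,0,0
+L1 (α=3/4) → [303/2, 483/4, 90]
+L2 (α=3/7) → [750/7, 573/7, 555/7]
rounded: [107, 82, 79]

at x=0,y=0 over L1,L2:
after L1 α=4/5: [528/5, 432/5, 952/5]
after L2 α=1/2: [629/5, 221/5, 556/5]
= [126, 44, 111]

at x=0,y=0 over L1,L2,L3,L4,L5:
+L1 (α=4/5) → [528/5, 432/5, 952/5]
+L2 (α=1/2) → [629/5, 221/5, 556/5]
+L3 (α=1/2) → [607/5, 441/10, 913/5]
+L4 (α=1/7) → [3667/35, 1508/35, 5893/35]
+L5 (α=4/7) → [13661/245, 14044/245, 29299/245]
→ [56, 57, 120]

(1,0) stack=L1,L2,L3,L4,L5; from [0,0,0]:
+L1 (α=1/2) → [41/2, 69/2, 83/2]
+L2 (α=2/3) → [193/6, 39/2, 139/6]
+L3 (α=1/2) → [1327/12, 249/4, 973/12]
+L4 (α=1/4) → [2131/16, 1275/16, 1533/16]
+L5 (α=1/8) → [16645/128, 11053/128, 14683/128]
rounded: [130, 86, 115]


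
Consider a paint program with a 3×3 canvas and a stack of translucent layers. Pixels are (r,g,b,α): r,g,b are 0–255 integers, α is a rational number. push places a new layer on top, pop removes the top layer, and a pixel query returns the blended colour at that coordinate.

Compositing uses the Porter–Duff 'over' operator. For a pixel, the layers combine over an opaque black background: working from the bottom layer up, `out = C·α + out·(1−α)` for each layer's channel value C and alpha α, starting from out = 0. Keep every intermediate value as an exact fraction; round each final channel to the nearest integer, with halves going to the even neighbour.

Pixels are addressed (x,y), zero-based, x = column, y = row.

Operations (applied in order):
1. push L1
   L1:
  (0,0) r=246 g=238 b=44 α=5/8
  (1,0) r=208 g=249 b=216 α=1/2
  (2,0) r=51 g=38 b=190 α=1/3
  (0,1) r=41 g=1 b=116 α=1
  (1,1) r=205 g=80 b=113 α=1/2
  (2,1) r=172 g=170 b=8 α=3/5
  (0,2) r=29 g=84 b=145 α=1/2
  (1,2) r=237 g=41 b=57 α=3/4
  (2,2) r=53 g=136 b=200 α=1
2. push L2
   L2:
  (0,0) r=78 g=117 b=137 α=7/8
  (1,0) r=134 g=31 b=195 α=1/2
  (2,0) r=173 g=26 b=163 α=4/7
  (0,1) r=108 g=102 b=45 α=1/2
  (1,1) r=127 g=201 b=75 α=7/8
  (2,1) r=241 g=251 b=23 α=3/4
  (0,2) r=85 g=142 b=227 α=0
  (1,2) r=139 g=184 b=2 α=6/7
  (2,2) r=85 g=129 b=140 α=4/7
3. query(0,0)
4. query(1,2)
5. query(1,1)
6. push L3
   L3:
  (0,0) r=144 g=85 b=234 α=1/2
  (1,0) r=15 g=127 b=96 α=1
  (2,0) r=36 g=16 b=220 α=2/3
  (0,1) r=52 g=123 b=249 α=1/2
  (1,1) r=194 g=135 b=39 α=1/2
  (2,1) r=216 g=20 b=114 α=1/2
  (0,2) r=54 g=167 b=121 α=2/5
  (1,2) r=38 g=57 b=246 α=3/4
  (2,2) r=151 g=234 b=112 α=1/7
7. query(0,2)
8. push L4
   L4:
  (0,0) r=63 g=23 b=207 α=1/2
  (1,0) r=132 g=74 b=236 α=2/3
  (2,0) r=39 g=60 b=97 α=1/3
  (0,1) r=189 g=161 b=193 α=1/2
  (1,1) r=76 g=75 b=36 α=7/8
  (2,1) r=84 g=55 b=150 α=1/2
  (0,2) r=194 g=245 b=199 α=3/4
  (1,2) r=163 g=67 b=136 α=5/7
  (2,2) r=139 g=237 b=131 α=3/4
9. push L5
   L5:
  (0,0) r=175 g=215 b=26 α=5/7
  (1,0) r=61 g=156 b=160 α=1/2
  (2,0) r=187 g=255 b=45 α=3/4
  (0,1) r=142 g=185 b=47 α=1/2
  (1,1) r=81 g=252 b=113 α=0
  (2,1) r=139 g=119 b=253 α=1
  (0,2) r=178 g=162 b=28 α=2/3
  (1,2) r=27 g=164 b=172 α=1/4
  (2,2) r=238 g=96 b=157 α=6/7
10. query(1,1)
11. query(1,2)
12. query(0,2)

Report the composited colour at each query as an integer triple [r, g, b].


at x=0,y=0 over L1,L2:
+L1 (α=5/8) → [615/4, 595/4, 55/2]
+L2 (α=7/8) → [2799/32, 3871/32, 1973/16]
= [87, 121, 123]

at x=1,y=2 over L1,L2:
L1 α=3/4: [711/4, 123/4, 171/4]
L2 α=6/7: [4047/28, 4539/28, 219/28]
rounded: [145, 162, 8]

query (1,1) [L1,L2] — begin 0,0,0
after L1 α=1/2: [205/2, 40, 113/2]
after L2 α=7/8: [1983/16, 1447/8, 1163/16]
→ [124, 181, 73]

query (0,2) [L1,L2,L3] — begin 0,0,0
+L1 (α=1/2) → [29/2, 42, 145/2]
+L2 (α=0) → [29/2, 42, 145/2]
+L3 (α=2/5) → [303/10, 92, 919/10]
→ [30, 92, 92]

at x=1,y=1 over L1,L2,L3,L4,L5:
L1 α=1/2: [205/2, 40, 113/2]
L2 α=7/8: [1983/16, 1447/8, 1163/16]
L3 α=1/2: [5087/32, 2527/16, 1787/32]
L4 α=7/8: [22111/256, 10927/128, 9851/256]
L5 α=0: [22111/256, 10927/128, 9851/256]
→ [86, 85, 38]

query (1,2) [L1,L2,L3,L4,L5] — begin 0,0,0
after L1 α=3/4: [711/4, 123/4, 171/4]
after L2 α=6/7: [4047/28, 4539/28, 219/28]
after L3 α=3/4: [7239/112, 9327/112, 20883/112]
after L4 α=5/7: [52879/392, 28087/392, 58963/392]
after L5 α=1/4: [169221/1568, 148549/1568, 244313/1568]
= [108, 95, 156]

(0,2) stack=L1,L2,L3,L4,L5; from [0,0,0]:
+L1 (α=1/2) → [29/2, 42, 145/2]
+L2 (α=0) → [29/2, 42, 145/2]
+L3 (α=2/5) → [303/10, 92, 919/10]
+L4 (α=3/4) → [6123/40, 827/4, 6889/40]
+L5 (α=2/3) → [20363/120, 2123/12, 3043/40]
rounded: [170, 177, 76]


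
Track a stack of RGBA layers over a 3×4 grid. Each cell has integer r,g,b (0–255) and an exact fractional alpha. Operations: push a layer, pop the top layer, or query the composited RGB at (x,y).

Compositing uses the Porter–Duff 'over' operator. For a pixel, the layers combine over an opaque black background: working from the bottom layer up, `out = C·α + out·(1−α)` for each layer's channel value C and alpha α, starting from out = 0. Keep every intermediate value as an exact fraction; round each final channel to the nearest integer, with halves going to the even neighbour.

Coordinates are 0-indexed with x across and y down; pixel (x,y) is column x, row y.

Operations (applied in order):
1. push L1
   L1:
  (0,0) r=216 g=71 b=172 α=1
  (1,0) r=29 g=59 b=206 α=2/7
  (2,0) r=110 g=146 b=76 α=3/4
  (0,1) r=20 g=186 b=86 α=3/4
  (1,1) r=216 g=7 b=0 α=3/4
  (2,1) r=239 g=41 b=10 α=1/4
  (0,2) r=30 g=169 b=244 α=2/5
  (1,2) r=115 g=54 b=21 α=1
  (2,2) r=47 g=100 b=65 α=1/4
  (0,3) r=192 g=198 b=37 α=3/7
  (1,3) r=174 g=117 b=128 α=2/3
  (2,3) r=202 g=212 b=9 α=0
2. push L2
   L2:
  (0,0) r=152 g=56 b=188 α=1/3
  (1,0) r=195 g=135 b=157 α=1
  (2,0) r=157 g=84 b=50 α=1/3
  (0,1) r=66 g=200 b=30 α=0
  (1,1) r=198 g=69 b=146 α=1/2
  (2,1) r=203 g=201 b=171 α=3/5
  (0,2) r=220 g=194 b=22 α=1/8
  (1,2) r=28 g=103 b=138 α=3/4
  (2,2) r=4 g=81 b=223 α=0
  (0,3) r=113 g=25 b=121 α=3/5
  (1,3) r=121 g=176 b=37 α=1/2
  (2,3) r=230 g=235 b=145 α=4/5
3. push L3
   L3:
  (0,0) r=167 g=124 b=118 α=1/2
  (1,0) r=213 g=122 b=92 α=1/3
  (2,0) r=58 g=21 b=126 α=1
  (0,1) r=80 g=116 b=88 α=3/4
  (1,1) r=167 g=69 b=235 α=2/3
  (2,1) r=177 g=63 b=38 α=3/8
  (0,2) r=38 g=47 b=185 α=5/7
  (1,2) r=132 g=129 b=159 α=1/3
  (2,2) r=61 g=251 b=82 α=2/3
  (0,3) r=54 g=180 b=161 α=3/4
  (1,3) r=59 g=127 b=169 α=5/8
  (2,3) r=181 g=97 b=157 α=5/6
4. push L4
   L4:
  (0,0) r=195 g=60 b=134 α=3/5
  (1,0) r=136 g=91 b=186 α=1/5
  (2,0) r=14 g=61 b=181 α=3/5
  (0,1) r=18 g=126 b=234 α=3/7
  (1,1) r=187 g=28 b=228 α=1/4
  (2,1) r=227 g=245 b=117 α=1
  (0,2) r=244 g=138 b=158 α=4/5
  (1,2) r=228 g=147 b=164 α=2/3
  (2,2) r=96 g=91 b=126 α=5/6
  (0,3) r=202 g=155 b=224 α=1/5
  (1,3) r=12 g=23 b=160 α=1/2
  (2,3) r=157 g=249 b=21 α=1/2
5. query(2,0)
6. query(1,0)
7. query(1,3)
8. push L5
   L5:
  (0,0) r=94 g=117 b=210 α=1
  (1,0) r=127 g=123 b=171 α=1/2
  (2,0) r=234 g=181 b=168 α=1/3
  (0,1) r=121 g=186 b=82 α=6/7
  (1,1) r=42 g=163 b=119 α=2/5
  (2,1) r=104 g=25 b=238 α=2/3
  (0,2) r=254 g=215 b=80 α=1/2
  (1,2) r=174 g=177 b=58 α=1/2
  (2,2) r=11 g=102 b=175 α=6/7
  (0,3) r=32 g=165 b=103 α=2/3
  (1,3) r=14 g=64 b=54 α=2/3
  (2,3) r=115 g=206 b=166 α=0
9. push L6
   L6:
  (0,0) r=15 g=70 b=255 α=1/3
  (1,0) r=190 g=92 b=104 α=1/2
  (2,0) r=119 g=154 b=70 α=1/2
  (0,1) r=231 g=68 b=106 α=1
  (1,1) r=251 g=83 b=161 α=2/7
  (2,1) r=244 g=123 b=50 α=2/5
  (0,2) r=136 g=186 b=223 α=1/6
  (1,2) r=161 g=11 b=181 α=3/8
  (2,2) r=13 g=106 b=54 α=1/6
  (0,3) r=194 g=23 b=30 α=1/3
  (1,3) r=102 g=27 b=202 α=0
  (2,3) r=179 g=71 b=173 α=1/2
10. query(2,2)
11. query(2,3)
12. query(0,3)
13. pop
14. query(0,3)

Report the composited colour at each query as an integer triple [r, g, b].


query (2,0) [L1,L2,L3,L4] — begin 0,0,0
+L1 (α=3/4) → [165/2, 219/2, 57]
+L2 (α=1/3) → [322/3, 101, 164/3]
+L3 (α=1) → [58, 21, 126]
+L4 (α=3/5) → [158/5, 45, 159]
→ [32, 45, 159]

at x=1,y=0 over L1,L2,L3,L4:
after L1 α=2/7: [58/7, 118/7, 412/7]
after L2 α=1: [195, 135, 157]
after L3 α=1/3: [201, 392/3, 406/3]
after L4 α=1/5: [188, 1841/15, 2182/15]
→ [188, 123, 145]

at x=1,y=3 over L1,L2,L3,L4:
+L1 (α=2/3) → [116, 78, 256/3]
+L2 (α=1/2) → [237/2, 127, 367/6]
+L3 (α=5/8) → [1301/16, 127, 2057/16]
+L4 (α=1/2) → [1493/32, 75, 4617/32]
→ [47, 75, 144]

query (2,2) [L1,L2,L3,L4,L5,L6] — begin 0,0,0
after L1 α=1/4: [47/4, 25, 65/4]
after L2 α=0: [47/4, 25, 65/4]
after L3 α=2/3: [535/12, 527/3, 721/12]
after L4 α=5/6: [6295/72, 946/9, 8281/72]
after L5 α=6/7: [11047/504, 922/9, 11983/72]
after L6 α=1/6: [61787/3024, 2782/27, 63803/432]
= [20, 103, 148]

(2,3) stack=L1,L2,L3,L4,L5,L6; from [0,0,0]:
L1 α=0: [0, 0, 0]
L2 α=4/5: [184, 188, 116]
L3 α=5/6: [363/2, 673/6, 901/6]
L4 α=1/2: [677/4, 2167/12, 1027/12]
L5 α=0: [677/4, 2167/12, 1027/12]
L6 α=1/2: [1393/8, 3019/24, 3103/24]
= [174, 126, 129]

query (0,3) [L1,L2,L3,L4,L5,L6] — begin 0,0,0
L1 α=3/7: [576/7, 594/7, 111/7]
L2 α=3/5: [705/7, 1713/35, 2763/35]
L3 α=3/4: [1839/28, 20613/140, 4917/35]
L4 α=1/5: [3253/35, 26038/175, 27508/175]
L5 α=2/3: [1831/35, 83788/525, 21186/175]
L6 α=1/3: [3484/35, 179651/1575, 15874/175]
→ [100, 114, 91]

at x=0,y=3 over L1,L2,L3,L4,L5:
after L1 α=3/7: [576/7, 594/7, 111/7]
after L2 α=3/5: [705/7, 1713/35, 2763/35]
after L3 α=3/4: [1839/28, 20613/140, 4917/35]
after L4 α=1/5: [3253/35, 26038/175, 27508/175]
after L5 α=2/3: [1831/35, 83788/525, 21186/175]
→ [52, 160, 121]


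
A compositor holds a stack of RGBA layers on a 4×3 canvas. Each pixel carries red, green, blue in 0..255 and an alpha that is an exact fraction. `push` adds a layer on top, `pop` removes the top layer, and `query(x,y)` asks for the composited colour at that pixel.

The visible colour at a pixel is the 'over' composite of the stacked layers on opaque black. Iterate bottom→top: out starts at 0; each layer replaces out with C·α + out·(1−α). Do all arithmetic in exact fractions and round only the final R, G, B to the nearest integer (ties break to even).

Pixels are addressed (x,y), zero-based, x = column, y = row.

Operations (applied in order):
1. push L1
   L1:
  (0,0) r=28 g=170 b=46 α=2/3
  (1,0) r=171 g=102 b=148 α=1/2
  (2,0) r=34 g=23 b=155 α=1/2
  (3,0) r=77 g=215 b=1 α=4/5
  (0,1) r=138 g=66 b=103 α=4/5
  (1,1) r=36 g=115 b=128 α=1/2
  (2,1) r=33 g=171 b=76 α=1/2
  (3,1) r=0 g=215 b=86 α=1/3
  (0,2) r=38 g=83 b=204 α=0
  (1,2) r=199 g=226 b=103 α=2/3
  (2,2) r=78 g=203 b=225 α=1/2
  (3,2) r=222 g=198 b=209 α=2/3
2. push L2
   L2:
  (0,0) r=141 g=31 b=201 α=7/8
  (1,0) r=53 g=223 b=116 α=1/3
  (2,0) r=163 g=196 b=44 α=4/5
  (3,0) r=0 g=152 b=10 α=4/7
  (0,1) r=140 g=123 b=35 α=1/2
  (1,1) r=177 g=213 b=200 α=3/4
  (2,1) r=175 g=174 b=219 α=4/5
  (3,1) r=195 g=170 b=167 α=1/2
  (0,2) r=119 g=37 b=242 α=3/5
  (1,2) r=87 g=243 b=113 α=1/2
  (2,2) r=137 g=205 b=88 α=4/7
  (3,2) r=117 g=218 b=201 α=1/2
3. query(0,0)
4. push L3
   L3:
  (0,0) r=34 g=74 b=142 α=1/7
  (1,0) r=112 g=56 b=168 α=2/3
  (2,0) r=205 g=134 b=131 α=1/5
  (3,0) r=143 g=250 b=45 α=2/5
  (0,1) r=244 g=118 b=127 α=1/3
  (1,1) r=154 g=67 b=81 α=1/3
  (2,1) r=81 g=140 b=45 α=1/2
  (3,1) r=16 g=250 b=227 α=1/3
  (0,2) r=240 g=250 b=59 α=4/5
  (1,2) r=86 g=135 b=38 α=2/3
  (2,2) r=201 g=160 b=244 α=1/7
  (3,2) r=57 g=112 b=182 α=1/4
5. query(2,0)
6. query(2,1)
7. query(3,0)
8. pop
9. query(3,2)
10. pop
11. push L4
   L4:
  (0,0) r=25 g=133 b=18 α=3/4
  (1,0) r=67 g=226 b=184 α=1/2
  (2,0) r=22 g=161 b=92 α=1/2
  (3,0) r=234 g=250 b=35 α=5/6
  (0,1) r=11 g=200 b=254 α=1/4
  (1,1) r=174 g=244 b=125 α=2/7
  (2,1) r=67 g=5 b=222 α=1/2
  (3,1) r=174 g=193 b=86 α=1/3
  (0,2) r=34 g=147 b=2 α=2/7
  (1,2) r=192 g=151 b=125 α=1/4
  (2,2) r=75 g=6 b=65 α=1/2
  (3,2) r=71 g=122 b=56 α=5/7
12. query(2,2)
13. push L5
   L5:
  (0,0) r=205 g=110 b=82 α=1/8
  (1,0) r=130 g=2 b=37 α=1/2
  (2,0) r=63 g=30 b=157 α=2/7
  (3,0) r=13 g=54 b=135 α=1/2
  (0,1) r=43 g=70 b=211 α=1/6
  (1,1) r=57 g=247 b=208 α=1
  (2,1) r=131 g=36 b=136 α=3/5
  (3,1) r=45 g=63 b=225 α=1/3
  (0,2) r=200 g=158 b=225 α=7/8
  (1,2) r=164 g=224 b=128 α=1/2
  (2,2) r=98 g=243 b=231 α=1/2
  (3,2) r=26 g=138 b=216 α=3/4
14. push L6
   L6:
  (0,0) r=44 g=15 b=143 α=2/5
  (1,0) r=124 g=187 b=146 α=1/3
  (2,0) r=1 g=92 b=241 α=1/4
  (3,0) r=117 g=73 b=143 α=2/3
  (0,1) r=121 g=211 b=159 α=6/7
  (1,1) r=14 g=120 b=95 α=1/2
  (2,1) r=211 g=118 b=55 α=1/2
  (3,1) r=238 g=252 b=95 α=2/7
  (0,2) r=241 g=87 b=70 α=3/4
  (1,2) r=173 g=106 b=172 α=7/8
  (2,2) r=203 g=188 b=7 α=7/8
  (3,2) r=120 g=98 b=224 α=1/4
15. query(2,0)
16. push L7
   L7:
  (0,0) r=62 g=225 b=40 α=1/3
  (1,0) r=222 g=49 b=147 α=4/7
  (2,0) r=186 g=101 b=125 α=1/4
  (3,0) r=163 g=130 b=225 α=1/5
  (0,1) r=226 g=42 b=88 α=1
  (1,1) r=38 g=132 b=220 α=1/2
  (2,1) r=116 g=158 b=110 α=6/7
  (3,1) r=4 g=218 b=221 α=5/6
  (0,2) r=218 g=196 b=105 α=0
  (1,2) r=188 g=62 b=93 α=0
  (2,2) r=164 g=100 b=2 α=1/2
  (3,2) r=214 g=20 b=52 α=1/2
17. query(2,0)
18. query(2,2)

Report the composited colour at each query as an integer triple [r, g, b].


(0,0) stack=L1,L2; from [0,0,0]:
+L1 (α=2/3) → [56/3, 340/3, 92/3]
+L2 (α=7/8) → [3017/24, 991/24, 4313/24]
rounded: [126, 41, 180]

(2,0) stack=L1,L2,L3; from [0,0,0]:
+L1 (α=1/2) → [17, 23/2, 155/2]
+L2 (α=4/5) → [669/5, 1591/10, 507/10]
+L3 (α=1/5) → [3701/25, 3852/25, 1669/25]
= [148, 154, 67]

query (2,1) [L1,L2,L3] — begin 0,0,0
+L1 (α=1/2) → [33/2, 171/2, 38]
+L2 (α=4/5) → [1433/10, 1563/10, 914/5]
+L3 (α=1/2) → [2243/20, 2963/20, 1139/10]
→ [112, 148, 114]

query (3,0) [L1,L2,L3] — begin 0,0,0
after L1 α=4/5: [308/5, 172, 4/5]
after L2 α=4/7: [132/5, 1124/7, 212/35]
after L3 α=2/5: [1826/25, 6872/35, 3786/175]
rounded: [73, 196, 22]

at x=3,y=2 over L1,L2:
after L1 α=2/3: [148, 132, 418/3]
after L2 α=1/2: [265/2, 175, 1021/6]
→ [132, 175, 170]

query (2,2) [L1,L4] — begin 0,0,0
L1 α=1/2: [39, 203/2, 225/2]
L4 α=1/2: [57, 215/4, 355/4]
rounded: [57, 54, 89]

query (2,0) [L1,L4,L5,L6] — begin 0,0,0
+L1 (α=1/2) → [17, 23/2, 155/2]
+L4 (α=1/2) → [39/2, 345/4, 339/4]
+L5 (α=2/7) → [447/14, 1965/28, 2951/28]
+L6 (α=1/4) → [1355/56, 8471/112, 15601/112]
= [24, 76, 139]

query (2,0) [L1,L4,L5,L6,L7] — begin 0,0,0
L1 α=1/2: [17, 23/2, 155/2]
L4 α=1/2: [39/2, 345/4, 339/4]
L5 α=2/7: [447/14, 1965/28, 2951/28]
L6 α=1/4: [1355/56, 8471/112, 15601/112]
L7 α=1/4: [14481/224, 36725/448, 60803/448]
= [65, 82, 136]

(2,2) stack=L1,L4,L5,L6,L7; from [0,0,0]:
after L1 α=1/2: [39, 203/2, 225/2]
after L4 α=1/2: [57, 215/4, 355/4]
after L5 α=1/2: [155/2, 1187/8, 1279/8]
after L6 α=7/8: [2997/16, 11715/64, 1671/64]
after L7 α=1/2: [5621/32, 18115/128, 1799/128]
→ [176, 142, 14]
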